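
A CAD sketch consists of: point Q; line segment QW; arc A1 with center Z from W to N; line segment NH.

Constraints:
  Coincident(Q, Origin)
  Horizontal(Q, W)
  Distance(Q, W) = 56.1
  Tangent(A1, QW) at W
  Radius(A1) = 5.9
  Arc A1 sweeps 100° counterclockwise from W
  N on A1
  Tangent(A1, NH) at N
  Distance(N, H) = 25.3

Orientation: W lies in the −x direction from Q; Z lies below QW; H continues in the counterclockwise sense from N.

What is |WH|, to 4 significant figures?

31.87

On A1, W sits at bearing 90° from Z; a 100° counterclockwise sweep puts N at bearing 190°, so N = Z + 5.9·(cos 190°, sin 190°) = (-61.91, -6.925). Since A1 is tangent to NH there, ZN ⟂ NH, so NH runs along (−sin 190°, cos 190°); with |NH| = 25.3, H = (-57.52, -31.84). Then |WH| = |H − W| = 31.87.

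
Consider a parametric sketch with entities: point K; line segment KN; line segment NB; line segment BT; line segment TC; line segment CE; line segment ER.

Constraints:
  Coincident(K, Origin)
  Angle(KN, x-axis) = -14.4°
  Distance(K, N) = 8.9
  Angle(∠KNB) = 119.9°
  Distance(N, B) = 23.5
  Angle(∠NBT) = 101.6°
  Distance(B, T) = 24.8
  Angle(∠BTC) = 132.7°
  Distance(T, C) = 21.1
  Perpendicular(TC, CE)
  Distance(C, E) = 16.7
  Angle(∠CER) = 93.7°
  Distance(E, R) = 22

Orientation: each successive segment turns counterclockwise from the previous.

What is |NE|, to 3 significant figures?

31.8

∠BTC = 132.7° gives TC at 171° from the x-axis; with |TC| = 21.1, C = (-9.73, 38.3). TC ⟂ CE, so CE runs at -98.6°; with |CE| = 16.7, E = (-12.2, 21.8). Then |NE| = |E − N| = 31.8.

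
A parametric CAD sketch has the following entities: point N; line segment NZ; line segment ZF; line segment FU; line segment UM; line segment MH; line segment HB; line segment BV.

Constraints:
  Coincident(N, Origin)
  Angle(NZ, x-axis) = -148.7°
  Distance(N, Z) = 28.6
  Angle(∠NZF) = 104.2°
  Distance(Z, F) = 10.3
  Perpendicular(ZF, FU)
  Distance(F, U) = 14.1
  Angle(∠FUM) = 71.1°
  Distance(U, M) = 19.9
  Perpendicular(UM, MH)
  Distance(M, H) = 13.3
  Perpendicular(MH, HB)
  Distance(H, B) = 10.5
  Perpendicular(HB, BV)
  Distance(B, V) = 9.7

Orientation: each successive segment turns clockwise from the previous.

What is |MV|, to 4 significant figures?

11.10

N is at the origin; NZ runs at -148.7° with length 28.6, so Z = (-24.44, -14.86). ∠NZF = 104.2° gives ZF at 135.5° from the x-axis; with |ZF| = 10.3, F = (-31.78, -7.639). The perpendicularity gives FU at right angles to ZF, so FU runs at 45.50°; with |FU| = 14.1, U = (-21.90, 2.418). ∠FUM = 71.1° gives UM at -63.40° from the x-axis; with |UM| = 19.9, M = (-12.99, -15.38). The perpendicularity gives MH at right angles to UM, so MH runs at -153.4°; with |MH| = 13.3, H = (-24.88, -21.33). MH is perpendicular to HB, so HB runs at 116.6°; with |HB| = 10.5, B = (-29.58, -11.94). The perpendicularity gives BV at right angles to HB, so BV runs at 26.60°; with |BV| = 9.7, V = (-20.91, -7.599). Then |MV| = |V − M| = 11.10.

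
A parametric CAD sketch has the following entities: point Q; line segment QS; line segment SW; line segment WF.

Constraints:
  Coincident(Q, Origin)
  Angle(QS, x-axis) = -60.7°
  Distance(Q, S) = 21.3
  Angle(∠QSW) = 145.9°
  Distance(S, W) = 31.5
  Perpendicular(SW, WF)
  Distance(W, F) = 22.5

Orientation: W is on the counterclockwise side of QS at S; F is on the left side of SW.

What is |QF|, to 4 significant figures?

50.26

Q is at the origin; QS runs at -60.7° with length 21.3, so S = 21.3·(cos -60.7°, sin -60.7°) = (10.42, -18.58). ∠QSW = 145.9°, so SW runs at -60.7° + (180° − 145.9°) = -26.60° from the x-axis; with |SW| = 31.5, W = S + 31.5·(cos -26.60°, sin -26.60°) = (38.59, -32.68). SW ⟂ WF; with |WF| = 22.5 on the left of SW, F = W + 22.5·(0.4478, 0.8942) = (48.66, -12.56). Then |QF| = |F − Q| = 50.26.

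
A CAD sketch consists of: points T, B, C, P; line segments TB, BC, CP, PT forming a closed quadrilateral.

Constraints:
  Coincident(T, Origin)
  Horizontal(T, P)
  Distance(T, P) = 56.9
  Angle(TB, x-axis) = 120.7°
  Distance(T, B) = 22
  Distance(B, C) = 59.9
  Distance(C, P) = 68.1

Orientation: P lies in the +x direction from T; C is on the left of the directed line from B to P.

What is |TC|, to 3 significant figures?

69.3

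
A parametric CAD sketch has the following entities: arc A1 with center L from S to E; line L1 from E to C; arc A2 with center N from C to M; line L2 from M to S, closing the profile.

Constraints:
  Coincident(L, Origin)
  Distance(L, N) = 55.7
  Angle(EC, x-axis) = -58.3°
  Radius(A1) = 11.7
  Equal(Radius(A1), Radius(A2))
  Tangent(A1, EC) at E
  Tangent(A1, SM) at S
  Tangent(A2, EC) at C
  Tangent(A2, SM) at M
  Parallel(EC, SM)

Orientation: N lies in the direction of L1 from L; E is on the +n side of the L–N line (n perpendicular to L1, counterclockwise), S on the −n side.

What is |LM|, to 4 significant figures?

56.92

Tangency of A1 to both parallel lines with radius 11.7 puts E and S at L ± 11.7·n: E = (9.954, 6.148), S = (-9.954, -6.148). Equal radii place C and M the same way about N: C = N + 11.7·n = (39.22, -41.24), M = N − 11.7·n = (19.31, -53.54). Then |LM| = |M − L| = 56.92.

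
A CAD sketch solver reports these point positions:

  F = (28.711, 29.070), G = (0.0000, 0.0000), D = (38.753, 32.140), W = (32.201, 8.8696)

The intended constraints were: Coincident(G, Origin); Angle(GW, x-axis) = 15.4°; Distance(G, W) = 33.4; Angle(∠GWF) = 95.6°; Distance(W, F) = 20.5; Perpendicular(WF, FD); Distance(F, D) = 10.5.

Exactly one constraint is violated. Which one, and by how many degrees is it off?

Perpendicular(WF, FD) — off by 7.20°.

G = (0.00, 0.00) ✓; GW at 15.40° ✓; |GW| = 33.40 ✓; ∠GWF = 95.60° ✓; |WF| = 20.50 ✓; ∠(WF, FD) = 82.80° ✗; |FD| = 10.50 ✓.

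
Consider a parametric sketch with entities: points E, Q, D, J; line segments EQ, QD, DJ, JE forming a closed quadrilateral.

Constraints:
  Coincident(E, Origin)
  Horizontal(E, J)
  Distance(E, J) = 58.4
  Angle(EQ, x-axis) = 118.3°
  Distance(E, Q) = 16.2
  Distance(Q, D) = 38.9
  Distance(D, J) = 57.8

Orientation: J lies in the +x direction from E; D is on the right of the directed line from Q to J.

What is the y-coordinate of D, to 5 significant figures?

-22.462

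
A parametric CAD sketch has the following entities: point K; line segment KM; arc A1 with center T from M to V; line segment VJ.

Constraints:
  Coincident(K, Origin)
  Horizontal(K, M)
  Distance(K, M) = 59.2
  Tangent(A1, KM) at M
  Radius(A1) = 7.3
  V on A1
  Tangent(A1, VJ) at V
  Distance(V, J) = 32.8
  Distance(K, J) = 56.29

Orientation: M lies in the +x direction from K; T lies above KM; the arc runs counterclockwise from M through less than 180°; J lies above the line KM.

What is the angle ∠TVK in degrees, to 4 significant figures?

31.17°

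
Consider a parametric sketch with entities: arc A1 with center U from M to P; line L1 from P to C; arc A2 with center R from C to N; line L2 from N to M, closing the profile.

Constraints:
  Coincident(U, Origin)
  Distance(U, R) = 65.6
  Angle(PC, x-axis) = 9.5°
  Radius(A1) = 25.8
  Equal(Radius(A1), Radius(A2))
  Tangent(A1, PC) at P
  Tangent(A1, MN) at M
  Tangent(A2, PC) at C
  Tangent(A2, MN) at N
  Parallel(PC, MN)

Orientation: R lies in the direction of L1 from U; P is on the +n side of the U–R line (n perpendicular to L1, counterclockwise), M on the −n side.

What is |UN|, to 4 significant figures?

70.49

The slot axis is L1's direction at 9.5°, so u = (cos 9.5°, sin 9.5°) = (0.9863, 0.1650) and n = (−sin 9.5°, cos 9.5°) = (-0.1650, 0.9863). U is at the origin and R lies 65.6 along u from U, so R = 65.6·u = (64.70, 10.83). Tangency of A1 to both parallel lines with radius 25.8 puts P and M at U ± 25.8·n: P = (-4.258, 25.45), M = (4.258, -25.45). Equal radii place C and N the same way about R: C = R + 25.8·n = (60.44, 36.27), N = R − 25.8·n = (68.96, -14.62). Then |UN| = |N − U| = 70.49.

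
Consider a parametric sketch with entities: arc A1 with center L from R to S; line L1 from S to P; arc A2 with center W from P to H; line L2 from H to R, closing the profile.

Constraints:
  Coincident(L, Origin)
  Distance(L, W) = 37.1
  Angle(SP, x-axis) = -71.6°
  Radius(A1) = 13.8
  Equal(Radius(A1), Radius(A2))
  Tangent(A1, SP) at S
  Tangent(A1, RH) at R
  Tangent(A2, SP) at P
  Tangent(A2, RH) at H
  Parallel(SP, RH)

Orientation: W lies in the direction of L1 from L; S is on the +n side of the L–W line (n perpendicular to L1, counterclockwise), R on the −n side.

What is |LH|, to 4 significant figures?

39.58

The slot axis is L1's direction at -71.6°, so u = (cos -71.6°, sin -71.6°) = (0.3156, -0.9489) and n = (−sin -71.6°, cos -71.6°) = (0.9489, 0.3156). L is at the origin and W lies 37.1 along u from L, so W = 37.1·u = (11.71, -35.20). Tangency of A1 to both parallel lines with radius 13.8 puts S and R at L ± 13.8·n: S = (13.09, 4.356), R = (-13.09, -4.356). Equal radii place P and H the same way about W: P = W + 13.8·n = (24.81, -30.85), H = W − 13.8·n = (-1.384, -39.56). Then |LH| = |H − L| = 39.58.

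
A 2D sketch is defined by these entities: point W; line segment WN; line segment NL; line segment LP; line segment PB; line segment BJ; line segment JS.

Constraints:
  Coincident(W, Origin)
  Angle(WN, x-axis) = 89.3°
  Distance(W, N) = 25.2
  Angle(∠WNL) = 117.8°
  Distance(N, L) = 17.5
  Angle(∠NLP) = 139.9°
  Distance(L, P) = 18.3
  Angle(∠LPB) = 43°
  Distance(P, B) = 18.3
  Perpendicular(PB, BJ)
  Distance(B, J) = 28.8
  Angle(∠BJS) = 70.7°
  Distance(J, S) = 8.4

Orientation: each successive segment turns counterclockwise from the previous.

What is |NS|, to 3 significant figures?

24.1

PB ⟂ BJ, so BJ runs at 58.6°; with |BJ| = 28.8, J = (-2.37, 44.9). ∠BJS = 70.7° gives JS at 168° from the x-axis; with |JS| = 8.4, S = (-10.6, 46.7). Then |NS| = |S − N| = 24.1.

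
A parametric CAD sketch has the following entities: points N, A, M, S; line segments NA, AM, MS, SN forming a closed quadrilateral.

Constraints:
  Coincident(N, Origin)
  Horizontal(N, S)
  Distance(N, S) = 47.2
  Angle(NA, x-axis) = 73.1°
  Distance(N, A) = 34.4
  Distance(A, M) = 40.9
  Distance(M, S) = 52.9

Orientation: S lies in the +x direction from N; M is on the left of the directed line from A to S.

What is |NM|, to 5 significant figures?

69.888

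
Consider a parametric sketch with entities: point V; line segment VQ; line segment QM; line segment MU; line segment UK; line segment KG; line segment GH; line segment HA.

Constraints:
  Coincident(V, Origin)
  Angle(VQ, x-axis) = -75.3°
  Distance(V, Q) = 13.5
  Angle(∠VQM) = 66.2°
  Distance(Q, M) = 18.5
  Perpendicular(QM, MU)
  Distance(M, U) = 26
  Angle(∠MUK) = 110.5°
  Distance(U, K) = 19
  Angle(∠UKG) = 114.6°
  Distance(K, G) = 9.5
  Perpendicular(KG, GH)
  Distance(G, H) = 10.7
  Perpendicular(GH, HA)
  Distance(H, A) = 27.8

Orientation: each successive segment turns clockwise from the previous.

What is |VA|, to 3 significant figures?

30.1

KG ⟂ GH, so GH runs at -144°; with |GH| = 10.7, H = (4.82, 5.32). GH ⟂ HA, so HA runs at 126°; with |HA| = 27.8, A = (-11.5, 27.8). Then |VA| = |A − V| = 30.1.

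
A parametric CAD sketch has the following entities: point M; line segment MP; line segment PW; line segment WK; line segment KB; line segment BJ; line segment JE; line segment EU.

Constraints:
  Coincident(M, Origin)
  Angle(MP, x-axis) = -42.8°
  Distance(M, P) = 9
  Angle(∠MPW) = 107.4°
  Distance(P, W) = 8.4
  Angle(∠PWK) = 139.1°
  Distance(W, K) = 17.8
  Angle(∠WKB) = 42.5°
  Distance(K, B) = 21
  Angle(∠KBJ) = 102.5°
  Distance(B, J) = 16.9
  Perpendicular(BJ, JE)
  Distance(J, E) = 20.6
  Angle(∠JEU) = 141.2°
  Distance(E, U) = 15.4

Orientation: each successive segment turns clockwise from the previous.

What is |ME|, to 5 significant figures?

26.311

M is at the origin; MP runs at -42.8° with length 9.0, so P = (6.6036, -6.1150). ∠MPW = 107.4° gives PW at -115.40° from the x-axis; with |PW| = 8.4, W = (3.0005, -13.703). ∠PWK = 139.1° gives WK at -156.30° from the x-axis; with |WK| = 17.8, K = (-13.298, -20.858). ∠WKB = 42.5° gives KB at 66.200° from the x-axis; with |KB| = 21.0, B = (-4.8238, -1.6435). ∠KBJ = 102.5° gives BJ at -11.300° from the x-axis; with |BJ| = 16.9, J = (11.749, -4.9550). BJ ⟂ JE, so JE runs at -101.30°; with |JE| = 20.6, E = (7.7121, -25.156). Then |ME| = |E − M| = 26.311.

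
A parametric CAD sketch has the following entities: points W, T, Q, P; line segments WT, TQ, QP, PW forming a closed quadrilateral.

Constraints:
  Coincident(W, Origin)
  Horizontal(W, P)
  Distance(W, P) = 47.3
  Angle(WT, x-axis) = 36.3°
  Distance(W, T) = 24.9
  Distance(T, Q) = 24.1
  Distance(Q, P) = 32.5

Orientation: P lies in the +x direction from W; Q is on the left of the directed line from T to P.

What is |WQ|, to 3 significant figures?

48.9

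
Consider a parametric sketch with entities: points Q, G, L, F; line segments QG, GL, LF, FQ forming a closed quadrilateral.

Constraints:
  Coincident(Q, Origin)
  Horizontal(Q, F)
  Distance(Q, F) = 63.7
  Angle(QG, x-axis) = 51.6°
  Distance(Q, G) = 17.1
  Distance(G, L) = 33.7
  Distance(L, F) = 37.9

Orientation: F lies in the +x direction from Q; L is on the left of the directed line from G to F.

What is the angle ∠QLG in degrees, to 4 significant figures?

7.603°

Checks: |GL| = 33.70 ✓; |LF| = 37.90 ✓.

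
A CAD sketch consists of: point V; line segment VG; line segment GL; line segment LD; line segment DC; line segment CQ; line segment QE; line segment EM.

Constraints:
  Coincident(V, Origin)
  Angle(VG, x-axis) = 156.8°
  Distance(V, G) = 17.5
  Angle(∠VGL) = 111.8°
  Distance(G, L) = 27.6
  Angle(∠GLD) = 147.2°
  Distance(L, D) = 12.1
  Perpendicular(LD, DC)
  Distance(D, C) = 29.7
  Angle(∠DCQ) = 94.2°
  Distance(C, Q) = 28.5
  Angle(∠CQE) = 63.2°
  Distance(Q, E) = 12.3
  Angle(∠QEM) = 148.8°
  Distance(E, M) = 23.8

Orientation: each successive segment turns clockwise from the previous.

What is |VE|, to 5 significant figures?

14.322

V is at the origin; VG runs at 156.8° with length 17.5, so G = (-16.085, 6.8940). ∠VGL = 111.8° gives GL at 88.600° from the x-axis; with |GL| = 27.6, L = (-15.411, 34.486). ∠GLD = 147.2° gives LD at 55.800° from the x-axis; with |LD| = 12.1, D = (-8.6093, 44.493). LD is perpendicular to DC, so DC runs at -34.200°; with |DC| = 29.7, C = (15.955, 27.800). ∠DCQ = 94.2° gives CQ at -120.00° from the x-axis; with |CQ| = 28.5, Q = (1.7050, 3.1178). ∠CQE = 63.2° gives QE at 123.20° from the x-axis; with |QE| = 12.3, E = (-5.0301, 13.410). Then |VE| = |E − V| = 14.322.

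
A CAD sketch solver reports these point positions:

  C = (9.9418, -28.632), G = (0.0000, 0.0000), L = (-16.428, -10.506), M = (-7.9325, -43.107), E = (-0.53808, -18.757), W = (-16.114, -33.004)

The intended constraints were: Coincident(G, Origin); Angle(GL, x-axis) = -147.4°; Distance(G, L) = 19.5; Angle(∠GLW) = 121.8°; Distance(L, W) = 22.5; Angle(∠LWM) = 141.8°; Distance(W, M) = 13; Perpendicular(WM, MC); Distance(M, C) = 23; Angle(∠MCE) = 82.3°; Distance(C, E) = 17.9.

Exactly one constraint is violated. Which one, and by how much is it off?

Distance(C, E) = 17.9 — off by 3.50.

G = (0.00, 0.00) ✓; GL at -147.4° ✓; |GL| = 19.50 ✓; ∠GLW = 121.8° ✓; |LW| = 22.50 ✓; ∠LWM = 141.8° ✓; |WM| = 13.00 ✓; ∠(WM, MC) = 90.00° ✓; |MC| = 23.00 ✓; ∠MCE = 82.30° ✓; |CE| = 14.40 ✗.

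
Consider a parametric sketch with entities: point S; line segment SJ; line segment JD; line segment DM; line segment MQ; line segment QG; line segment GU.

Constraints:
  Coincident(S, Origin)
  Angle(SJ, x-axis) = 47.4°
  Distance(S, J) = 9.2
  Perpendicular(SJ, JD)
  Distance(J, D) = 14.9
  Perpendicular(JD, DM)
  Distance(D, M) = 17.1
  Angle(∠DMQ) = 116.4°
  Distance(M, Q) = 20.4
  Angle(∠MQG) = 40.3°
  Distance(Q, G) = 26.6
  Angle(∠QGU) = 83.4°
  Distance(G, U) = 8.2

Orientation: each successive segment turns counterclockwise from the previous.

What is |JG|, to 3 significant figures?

7.36

∠DMQ = 116.4° gives MQ at -69.0° from the x-axis; with |MQ| = 20.4, Q = (-9.00, -14.8). ∠MQG = 40.3° gives QG at 70.7° from the x-axis; with |QG| = 26.6, G = (-0.213, 10.3). Then |JG| = |G − J| = 7.36.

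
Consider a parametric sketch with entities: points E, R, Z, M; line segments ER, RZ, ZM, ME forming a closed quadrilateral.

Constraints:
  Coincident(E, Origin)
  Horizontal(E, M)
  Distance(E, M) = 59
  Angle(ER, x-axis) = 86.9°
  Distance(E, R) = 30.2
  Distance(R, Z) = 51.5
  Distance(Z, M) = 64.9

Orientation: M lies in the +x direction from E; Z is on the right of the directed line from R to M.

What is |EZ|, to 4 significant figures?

21.32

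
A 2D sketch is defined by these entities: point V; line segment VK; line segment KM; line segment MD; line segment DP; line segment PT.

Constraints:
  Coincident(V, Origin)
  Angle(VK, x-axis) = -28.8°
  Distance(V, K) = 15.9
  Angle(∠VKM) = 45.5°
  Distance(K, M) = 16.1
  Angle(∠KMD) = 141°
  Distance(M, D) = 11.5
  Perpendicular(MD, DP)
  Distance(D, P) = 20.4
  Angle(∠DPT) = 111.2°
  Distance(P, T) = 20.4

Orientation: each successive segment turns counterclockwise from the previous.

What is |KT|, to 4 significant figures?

18.34

V is at the origin; VK runs at -28.8° with length 15.9, so K = (13.93, -7.660). ∠VKM = 45.5° gives KM at 105.7° from the x-axis; with |KM| = 16.1, M = (9.577, 7.839). ∠KMD = 141.0° gives MD at 144.7° from the x-axis; with |MD| = 11.5, D = (0.1910, 14.48). The perpendicularity gives DP at right angles to MD, so DP runs at -125.3°; with |DP| = 20.4, P = (-11.60, -2.164). ∠DPT = 111.2° gives PT at -56.50° from the x-axis; with |PT| = 20.4, T = (-0.3378, -19.18). Then |KT| = |T − K| = 18.34.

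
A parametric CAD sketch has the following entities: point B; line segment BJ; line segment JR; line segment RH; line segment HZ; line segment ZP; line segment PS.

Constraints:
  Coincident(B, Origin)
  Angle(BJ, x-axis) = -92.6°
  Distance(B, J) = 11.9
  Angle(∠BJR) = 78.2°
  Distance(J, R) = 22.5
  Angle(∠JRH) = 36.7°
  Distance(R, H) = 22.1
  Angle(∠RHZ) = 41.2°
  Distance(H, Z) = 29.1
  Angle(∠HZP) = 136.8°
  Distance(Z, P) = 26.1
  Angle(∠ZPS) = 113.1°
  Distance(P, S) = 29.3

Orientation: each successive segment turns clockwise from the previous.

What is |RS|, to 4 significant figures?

37.54

B is at the origin; BJ runs at -92.6° with length 11.9, so J = (-0.5398, -11.89). ∠BJR = 78.2° gives JR at 165.6° from the x-axis; with |JR| = 22.5, R = (-22.33, -6.292). ∠JRH = 36.7° gives RH at 22.30° from the x-axis; with |RH| = 22.1, H = (-1.886, 2.094). ∠RHZ = 41.2° gives HZ at -116.5° from the x-axis; with |HZ| = 29.1, Z = (-14.87, -23.95). ∠HZP = 136.8° gives ZP at -159.7° from the x-axis; with |ZP| = 26.1, P = (-39.35, -33.00). ∠ZPS = 113.1° gives PS at 133.4° from the x-axis; with |PS| = 29.3, S = (-59.48, -11.72). Then |RS| = |S − R| = 37.54.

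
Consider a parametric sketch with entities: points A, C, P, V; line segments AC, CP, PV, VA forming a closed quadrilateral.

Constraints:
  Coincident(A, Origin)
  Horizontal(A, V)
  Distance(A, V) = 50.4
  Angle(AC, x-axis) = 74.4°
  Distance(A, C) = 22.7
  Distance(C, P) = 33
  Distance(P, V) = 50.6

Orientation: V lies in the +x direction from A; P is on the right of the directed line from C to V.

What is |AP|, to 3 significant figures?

10.8

Checks: |CP| = 33.00 ✓; |PV| = 50.60 ✓.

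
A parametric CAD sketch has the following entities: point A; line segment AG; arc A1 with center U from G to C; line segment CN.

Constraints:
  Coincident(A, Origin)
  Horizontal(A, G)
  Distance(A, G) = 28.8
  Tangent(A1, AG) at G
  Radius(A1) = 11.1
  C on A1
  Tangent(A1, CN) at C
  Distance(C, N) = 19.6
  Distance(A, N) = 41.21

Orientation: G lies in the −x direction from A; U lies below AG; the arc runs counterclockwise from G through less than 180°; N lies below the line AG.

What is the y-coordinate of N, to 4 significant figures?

-33.20

Checks: A = (0.00, 0.00) ✓; |UC| = 11.10 ✓; ∠(UC, CN) = 90.00° ✓; |CN| = 19.60 ✓; |AN| = 41.21 ✓.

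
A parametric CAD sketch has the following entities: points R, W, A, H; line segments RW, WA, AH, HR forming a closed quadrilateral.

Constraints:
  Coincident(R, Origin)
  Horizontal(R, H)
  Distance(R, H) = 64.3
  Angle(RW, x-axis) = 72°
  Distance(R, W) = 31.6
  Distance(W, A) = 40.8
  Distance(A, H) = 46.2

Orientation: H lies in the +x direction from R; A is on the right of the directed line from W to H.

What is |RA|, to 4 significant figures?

21.42

Checks: RW at 72.00° ✓; |WA| = 40.80 ✓; |AH| = 46.20 ✓.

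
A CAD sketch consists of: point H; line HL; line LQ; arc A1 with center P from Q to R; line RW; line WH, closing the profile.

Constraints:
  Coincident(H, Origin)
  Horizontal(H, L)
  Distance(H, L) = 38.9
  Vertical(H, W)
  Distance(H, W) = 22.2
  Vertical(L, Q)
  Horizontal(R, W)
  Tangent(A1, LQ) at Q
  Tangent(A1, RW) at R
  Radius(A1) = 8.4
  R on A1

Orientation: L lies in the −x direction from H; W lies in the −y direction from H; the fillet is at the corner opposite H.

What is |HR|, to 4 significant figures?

37.72

H is at the origin; H and L share the same y with |HL| = 38.9 and L on the −x side, so L = (-38.90, 0.000). H and W share the same x with |HW| = 22.2 and W on the −y side, so W = (0.000, -22.20). The virtual corner opposite H is at (-38.90, -22.20). The tangent condition forces PQ to be normal to LQ and the tangent condition forces PR to be normal to RW, with radius 8.4, so the center P sits 8.4 in from both sides at P = (-30.50, -13.80). That places the tangent points at Q = (-38.90, -13.80) on LQ and R = (-30.50, -22.20) on RW. Then |HR| = |R − H| = 37.72.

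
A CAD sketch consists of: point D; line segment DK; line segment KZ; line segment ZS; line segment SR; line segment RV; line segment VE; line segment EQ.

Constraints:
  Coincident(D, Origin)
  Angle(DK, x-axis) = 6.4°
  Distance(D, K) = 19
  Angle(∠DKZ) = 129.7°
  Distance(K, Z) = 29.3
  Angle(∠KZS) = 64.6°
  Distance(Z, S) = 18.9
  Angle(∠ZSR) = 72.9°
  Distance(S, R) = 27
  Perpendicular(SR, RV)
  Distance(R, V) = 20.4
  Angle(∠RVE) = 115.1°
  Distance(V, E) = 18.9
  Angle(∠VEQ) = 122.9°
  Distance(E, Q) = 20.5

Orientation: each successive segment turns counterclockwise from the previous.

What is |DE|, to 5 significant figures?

51.773

D is at the origin; DK runs at 6.4° with length 19.0, so K = (18.882, 2.1179). ∠DKZ = 129.7° gives KZ at 56.700° from the x-axis; with |KZ| = 29.3, Z = (34.968, 26.607). ∠KZS = 64.6° gives ZS at 172.10° from the x-axis; with |ZS| = 18.9, S = (16.247, 29.205). ∠ZSR = 72.9° gives SR at -80.800° from the x-axis; with |SR| = 27.0, R = (20.564, 2.5521). SR ⟂ RV, so RV runs at 9.2000°; with |RV| = 20.4, V = (40.702, 5.8137). ∠RVE = 115.1° gives VE at 74.100° from the x-axis; with |VE| = 18.9, E = (45.880, 23.991). Then |DE| = |E − D| = 51.773.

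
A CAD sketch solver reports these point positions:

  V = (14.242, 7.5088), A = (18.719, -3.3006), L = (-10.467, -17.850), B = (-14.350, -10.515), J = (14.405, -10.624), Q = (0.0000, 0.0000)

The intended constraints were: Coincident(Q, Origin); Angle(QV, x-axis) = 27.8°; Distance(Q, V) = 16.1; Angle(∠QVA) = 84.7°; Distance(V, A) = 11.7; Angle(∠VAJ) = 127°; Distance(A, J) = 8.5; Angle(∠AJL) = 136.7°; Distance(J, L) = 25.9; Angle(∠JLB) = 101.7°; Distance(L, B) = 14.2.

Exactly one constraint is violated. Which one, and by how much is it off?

Distance(L, B) = 14.2 — off by 5.90.

Q = (0.00, 0.00) ✓; QV at 27.80° ✓; |QV| = 16.10 ✓; ∠QVA = 84.70° ✓; |VA| = 11.70 ✓; ∠VAJ = 127.0° ✓; |AJ| = 8.500 ✓; ∠AJL = 136.7° ✓; |JL| = 25.90 ✓; ∠JLB = 101.7° ✓; |LB| = 8.299 ✗.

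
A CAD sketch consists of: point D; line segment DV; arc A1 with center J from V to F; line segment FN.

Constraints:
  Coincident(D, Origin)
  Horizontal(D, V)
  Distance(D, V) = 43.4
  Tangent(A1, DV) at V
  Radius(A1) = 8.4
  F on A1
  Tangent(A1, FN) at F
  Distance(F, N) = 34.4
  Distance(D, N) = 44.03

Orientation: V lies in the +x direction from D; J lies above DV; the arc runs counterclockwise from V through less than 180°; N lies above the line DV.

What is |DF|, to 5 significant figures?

51.115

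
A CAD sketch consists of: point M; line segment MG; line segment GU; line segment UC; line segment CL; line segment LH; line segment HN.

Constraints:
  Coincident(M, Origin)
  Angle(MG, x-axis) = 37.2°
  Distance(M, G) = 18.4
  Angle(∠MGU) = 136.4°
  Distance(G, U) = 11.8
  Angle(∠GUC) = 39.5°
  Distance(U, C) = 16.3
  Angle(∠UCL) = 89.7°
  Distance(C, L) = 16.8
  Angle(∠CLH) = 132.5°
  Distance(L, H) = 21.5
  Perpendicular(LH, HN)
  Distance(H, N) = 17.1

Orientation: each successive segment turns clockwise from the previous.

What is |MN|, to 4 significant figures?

40.59

∠CLH = 132.5° gives LH at 75.30° from the x-axis; with |LH| = 21.5, H = (9.083, 35.83). LH is perpendicular to HN, so HN runs at -14.70°; with |HN| = 17.1, N = (25.62, 31.49). Then |MN| = |N − M| = 40.59.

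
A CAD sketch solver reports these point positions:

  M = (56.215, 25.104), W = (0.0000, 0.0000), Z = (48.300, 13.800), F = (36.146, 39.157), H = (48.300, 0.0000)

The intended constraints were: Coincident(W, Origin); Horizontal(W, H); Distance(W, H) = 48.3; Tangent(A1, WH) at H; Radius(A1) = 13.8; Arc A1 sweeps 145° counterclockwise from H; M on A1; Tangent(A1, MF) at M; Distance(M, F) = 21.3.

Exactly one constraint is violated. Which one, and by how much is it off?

Distance(M, F) = 21.3 — off by 3.20.

W = (0.00, 0.00) ✓; W.y = 0.00, H.y = 0.00 ✓; |WH| = 48.30 ✓; ∠(ZH, HW) = 90.00° ✓; |ZH| = 13.80 ✓; bearing(Z→M) − bearing(Z→H) = 145.0° ✓; |ZM| = 13.80 ✓; ∠(ZM, MF) = 90.00° ✓; |MF| = 24.50 ✗.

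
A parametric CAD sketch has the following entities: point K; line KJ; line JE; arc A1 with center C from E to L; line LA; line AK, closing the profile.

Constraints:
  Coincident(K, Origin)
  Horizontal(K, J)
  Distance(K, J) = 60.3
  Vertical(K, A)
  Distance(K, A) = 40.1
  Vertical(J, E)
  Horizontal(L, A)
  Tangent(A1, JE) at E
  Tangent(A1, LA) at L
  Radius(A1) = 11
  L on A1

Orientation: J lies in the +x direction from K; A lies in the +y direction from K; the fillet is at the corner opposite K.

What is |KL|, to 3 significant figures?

63.5

The virtual corner opposite K is at (60.3, 40.1). A1 meets JE tangentially, so CE is at right angles to JE and tangency of A1 to LA means the radius CL is perpendicular to LA, with radius 11.0, so the center C sits 11.0 in from both sides at C = (49.3, 29.1). That places the tangent points at E = (60.3, 29.1) on JE and L = (49.3, 40.1) on LA. Then |KL| = |L − K| = 63.5.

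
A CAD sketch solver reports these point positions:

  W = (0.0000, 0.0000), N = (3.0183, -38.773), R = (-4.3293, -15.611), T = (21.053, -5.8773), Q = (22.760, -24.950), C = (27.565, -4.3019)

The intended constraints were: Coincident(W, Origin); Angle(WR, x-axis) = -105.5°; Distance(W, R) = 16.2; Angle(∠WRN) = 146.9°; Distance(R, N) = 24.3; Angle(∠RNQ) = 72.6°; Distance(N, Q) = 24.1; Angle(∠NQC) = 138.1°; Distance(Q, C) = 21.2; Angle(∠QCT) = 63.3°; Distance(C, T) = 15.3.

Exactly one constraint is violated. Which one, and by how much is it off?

Distance(C, T) = 15.3 — off by 8.60.

W = (0.00, 0.00) ✓; WR at -105.5° ✓; |WR| = 16.20 ✓; ∠WRN = 146.9° ✓; |RN| = 24.30 ✓; ∠RNQ = 72.60° ✓; |NQ| = 24.10 ✓; ∠NQC = 138.1° ✓; |QC| = 21.20 ✓; ∠QCT = 63.30° ✓; |CT| = 6.700 ✗.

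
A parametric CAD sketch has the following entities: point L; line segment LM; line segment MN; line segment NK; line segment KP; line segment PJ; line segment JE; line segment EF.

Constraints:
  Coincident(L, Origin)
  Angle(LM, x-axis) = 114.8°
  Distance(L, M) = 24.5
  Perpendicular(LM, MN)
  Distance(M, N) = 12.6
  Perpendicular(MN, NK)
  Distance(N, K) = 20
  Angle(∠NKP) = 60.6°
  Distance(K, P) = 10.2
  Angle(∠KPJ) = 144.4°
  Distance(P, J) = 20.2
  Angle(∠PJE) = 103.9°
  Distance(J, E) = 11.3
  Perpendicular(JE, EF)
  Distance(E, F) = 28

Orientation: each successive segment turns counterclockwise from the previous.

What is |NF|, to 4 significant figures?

14.48

L is at the origin; LM runs at 114.8° with length 24.5, so M = (-10.28, 22.24). The perpendicularity gives MN at right angles to LM, so MN runs at -155.2°; with |MN| = 12.6, N = (-21.71, 16.96). MN is perpendicular to NK, so NK runs at -65.20°; with |NK| = 20.0, K = (-13.33, -1.200). ∠NKP = 60.6° gives KP at 54.20° from the x-axis; with |KP| = 10.2, P = (-7.359, 7.073). ∠KPJ = 144.4° gives PJ at 89.80° from the x-axis; with |PJ| = 20.2, J = (-7.288, 27.27). ∠PJE = 103.9° gives JE at 165.9° from the x-axis; with |JE| = 11.3, E = (-18.25, 30.03). The perpendicularity gives EF at right angles to JE, so EF runs at -104.1°; with |EF| = 28.0, F = (-25.07, 2.869). Then |NF| = |F − N| = 14.48.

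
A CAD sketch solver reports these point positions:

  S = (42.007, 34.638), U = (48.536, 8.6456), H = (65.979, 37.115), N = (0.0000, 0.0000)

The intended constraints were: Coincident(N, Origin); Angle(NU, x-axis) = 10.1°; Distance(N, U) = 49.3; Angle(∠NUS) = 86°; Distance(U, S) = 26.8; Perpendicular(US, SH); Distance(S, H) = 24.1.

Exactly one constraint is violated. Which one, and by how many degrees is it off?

Perpendicular(US, SH) — off by 8.20°.

N = (0.00, 0.00) ✓; NU at 10.10° ✓; |NU| = 49.30 ✓; ∠NUS = 86.00° ✓; |US| = 26.80 ✓; ∠(US, SH) = 98.20° ✗; |SH| = 24.10 ✓.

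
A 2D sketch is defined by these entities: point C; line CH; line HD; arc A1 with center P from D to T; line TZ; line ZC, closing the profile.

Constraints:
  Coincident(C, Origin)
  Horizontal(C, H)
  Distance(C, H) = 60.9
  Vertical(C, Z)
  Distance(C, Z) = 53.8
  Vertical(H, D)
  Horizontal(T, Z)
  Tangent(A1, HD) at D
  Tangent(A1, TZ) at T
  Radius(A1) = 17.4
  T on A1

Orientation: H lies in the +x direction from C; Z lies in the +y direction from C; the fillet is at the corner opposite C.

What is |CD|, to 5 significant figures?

70.949

C is at the origin; CH is horizontal with |CH| = 60.9 and H on the +x side, so H = (60.900, 0.0000). CZ is vertical with |CZ| = 53.8 and Z on the +y side, so Z = (0.0000, 53.800). The virtual corner opposite C is at (60.900, 53.800). Tangency of A1 to HD means the radius PD is perpendicular to HD and A1 meets TZ tangentially, so PT is at right angles to TZ, with radius 17.4, so the center P sits 17.4 in from both sides at P = (43.500, 36.400). That places the tangent points at D = (60.900, 36.400) on HD and T = (43.500, 53.800) on TZ. Then |CD| = |D − C| = 70.949.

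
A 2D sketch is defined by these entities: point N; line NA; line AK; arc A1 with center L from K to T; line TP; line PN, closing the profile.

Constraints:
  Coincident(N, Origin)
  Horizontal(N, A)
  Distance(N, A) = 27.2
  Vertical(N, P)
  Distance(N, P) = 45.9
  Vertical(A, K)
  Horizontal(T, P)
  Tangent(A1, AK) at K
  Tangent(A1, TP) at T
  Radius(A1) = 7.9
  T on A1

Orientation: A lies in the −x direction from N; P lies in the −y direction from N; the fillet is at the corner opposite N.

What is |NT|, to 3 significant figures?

49.8

N is at the origin; NA is horizontal with |NA| = 27.2 and A on the −x side, so A = (-27.2, 0.00). N and P share the same x with |NP| = 45.9 and P on the −y side, so P = (0.00, -45.9). The virtual corner opposite N is at (-27.2, -45.9). Since A1 is tangent to AK there, LK ⟂ AK and since A1 is tangent to TP there, LT ⟂ TP, with radius 7.9, so the center L sits 7.9 in from both sides at L = (-19.3, -38.0). That places the tangent points at K = (-27.2, -38.0) on AK and T = (-19.3, -45.9) on TP. Then |NT| = |T − N| = 49.8.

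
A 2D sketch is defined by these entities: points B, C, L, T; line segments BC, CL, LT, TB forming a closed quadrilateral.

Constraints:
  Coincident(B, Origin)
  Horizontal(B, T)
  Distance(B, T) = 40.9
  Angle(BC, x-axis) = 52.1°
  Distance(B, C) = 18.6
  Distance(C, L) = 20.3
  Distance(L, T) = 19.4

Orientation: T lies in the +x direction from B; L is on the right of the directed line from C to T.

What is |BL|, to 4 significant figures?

21.89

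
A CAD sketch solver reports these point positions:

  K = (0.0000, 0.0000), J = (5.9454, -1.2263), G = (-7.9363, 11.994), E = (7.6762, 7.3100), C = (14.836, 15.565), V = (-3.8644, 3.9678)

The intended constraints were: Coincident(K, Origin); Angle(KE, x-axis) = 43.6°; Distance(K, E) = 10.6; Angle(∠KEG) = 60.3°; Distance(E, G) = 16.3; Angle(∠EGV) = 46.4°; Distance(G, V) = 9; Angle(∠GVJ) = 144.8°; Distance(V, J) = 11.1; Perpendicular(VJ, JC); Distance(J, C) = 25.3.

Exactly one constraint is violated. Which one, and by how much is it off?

Distance(J, C) = 25.3 — off by 6.30.

K = (0.00, 0.00) ✓; KE at 43.60° ✓; |KE| = 10.60 ✓; ∠KEG = 60.30° ✓; |EG| = 16.30 ✓; ∠EGV = 46.40° ✓; |GV| = 9.000 ✓; ∠GVJ = 144.8° ✓; |VJ| = 11.10 ✓; ∠(VJ, JC) = 90.00° ✓; |JC| = 19.00 ✗.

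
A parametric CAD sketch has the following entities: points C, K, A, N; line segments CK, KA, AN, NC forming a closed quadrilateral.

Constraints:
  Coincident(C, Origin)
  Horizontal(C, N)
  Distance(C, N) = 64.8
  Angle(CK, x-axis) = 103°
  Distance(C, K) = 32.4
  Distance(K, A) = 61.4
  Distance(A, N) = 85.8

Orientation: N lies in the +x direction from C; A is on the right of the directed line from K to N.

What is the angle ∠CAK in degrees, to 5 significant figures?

20.465°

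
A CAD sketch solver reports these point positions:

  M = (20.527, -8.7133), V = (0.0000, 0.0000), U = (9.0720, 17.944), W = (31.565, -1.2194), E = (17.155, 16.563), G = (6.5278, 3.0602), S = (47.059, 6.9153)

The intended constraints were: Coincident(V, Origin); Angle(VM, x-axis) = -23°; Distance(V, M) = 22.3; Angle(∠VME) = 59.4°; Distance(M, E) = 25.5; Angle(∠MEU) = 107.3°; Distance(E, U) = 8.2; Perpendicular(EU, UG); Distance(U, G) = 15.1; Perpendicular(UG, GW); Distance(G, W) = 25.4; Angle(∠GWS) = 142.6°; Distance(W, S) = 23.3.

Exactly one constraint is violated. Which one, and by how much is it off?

Distance(W, S) = 23.3 — off by 5.80.

V = (0.00, 0.00) ✓; VM at -23.00° ✓; |VM| = 22.30 ✓; ∠VME = 59.40° ✓; |ME| = 25.50 ✓; ∠MEU = 107.3° ✓; |EU| = 8.200 ✓; ∠(EU, UG) = 90.00° ✓; |UG| = 15.10 ✓; ∠(UG, GW) = 90.00° ✓; |GW| = 25.40 ✓; ∠GWS = 142.6° ✓; |WS| = 17.50 ✗.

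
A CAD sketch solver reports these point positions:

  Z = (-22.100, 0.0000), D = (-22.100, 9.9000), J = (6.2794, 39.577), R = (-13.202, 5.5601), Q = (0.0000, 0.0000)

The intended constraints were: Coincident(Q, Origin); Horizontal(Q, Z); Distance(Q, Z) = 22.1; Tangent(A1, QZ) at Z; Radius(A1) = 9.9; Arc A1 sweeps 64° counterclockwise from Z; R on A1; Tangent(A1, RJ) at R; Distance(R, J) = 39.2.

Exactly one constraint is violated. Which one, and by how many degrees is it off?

Tangent(A1, RJ) at R — off by 3.80°.

Q = (0.00, 0.00) ✓; Q.y = 0.00, Z.y = 0.00 ✓; |QZ| = 22.10 ✓; ∠(DZ, ZQ) = 90.00° ✓; |DZ| = 9.900 ✓; bearing(D→R) − bearing(D→Z) = 64.00° ✓; |DR| = 9.900 ✓; ∠(DR, RJ) = 93.80° ✗; |RJ| = 39.20 ✓.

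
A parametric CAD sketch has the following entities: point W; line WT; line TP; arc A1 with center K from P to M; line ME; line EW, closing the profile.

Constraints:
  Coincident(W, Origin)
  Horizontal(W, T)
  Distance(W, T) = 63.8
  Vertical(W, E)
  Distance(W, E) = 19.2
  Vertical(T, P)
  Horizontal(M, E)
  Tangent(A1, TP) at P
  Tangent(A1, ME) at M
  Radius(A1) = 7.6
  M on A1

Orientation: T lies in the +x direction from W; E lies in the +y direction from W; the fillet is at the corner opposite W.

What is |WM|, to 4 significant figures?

59.39

The virtual corner opposite W is at (63.80, 19.20). Tangency of A1 to TP means the radius KP is perpendicular to TP and A1 meets ME tangentially, so KM is at right angles to ME, with radius 7.6, so the center K sits 7.6 in from both sides at K = (56.20, 11.60). That places the tangent points at P = (63.80, 11.60) on TP and M = (56.20, 19.20) on ME. Then |WM| = |M − W| = 59.39.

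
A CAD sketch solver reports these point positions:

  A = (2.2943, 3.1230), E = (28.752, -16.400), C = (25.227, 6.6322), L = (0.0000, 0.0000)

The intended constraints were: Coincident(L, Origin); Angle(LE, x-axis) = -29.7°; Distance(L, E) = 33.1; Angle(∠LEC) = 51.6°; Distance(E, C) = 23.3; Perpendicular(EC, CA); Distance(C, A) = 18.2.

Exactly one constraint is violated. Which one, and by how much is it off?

Distance(C, A) = 18.2 — off by 5.00.

L = (0.00, 0.00) ✓; LE at -29.70° ✓; |LE| = 33.10 ✓; ∠LEC = 51.60° ✓; |EC| = 23.30 ✓; ∠(EC, CA) = 90.00° ✓; |CA| = 23.20 ✗.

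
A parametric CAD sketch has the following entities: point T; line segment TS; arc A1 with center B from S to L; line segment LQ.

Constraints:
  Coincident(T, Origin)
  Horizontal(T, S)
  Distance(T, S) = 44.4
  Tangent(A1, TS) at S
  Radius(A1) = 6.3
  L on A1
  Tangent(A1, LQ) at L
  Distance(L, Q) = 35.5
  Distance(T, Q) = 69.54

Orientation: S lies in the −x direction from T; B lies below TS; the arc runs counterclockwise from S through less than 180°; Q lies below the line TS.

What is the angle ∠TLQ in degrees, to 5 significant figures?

105.87°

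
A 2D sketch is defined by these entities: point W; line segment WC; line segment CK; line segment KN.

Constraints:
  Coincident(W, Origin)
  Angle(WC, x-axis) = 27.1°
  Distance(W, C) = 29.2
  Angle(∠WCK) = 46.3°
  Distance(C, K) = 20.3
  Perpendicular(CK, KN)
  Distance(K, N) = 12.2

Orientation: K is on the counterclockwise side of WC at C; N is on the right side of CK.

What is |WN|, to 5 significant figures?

33.311

∠WCK = 46.3°, so CK runs at 27.1° + (180° − 46.3°) = 160.80° from the x-axis; with |CK| = 20.3, K = C + 20.3·(cos 160.80°, sin 160.80°) = (6.8234, 19.978). CK is perpendicular to KN; with |KN| = 12.2 on the right of CK, N = K + 12.2·(0.32887, 0.94438) = (10.836, 31.499). Then |WN| = |N − W| = 33.311.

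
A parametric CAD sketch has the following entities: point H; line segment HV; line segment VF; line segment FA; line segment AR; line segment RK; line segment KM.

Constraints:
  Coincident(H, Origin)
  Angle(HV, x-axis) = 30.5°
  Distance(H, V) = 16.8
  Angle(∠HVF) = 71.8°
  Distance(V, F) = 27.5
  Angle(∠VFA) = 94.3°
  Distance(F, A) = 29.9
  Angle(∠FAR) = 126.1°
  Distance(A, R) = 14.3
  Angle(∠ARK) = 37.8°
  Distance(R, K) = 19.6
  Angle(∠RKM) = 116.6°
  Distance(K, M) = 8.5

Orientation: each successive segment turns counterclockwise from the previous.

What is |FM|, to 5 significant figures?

18.084

H is at the origin; HV runs at 30.5° with length 16.8, so V = (14.475, 8.5266). ∠HVF = 71.8° gives VF at 138.70° from the x-axis; with |VF| = 27.5, F = (-6.1844, 26.677). ∠VFA = 94.3° gives FA at -135.60° from the x-axis; with |FA| = 29.9, A = (-27.547, 5.7568). ∠FAR = 126.1° gives AR at -81.700° from the x-axis; with |AR| = 14.3, R = (-25.483, -8.3935). ∠ARK = 37.8° gives RK at 60.500° from the x-axis; with |RK| = 19.6, K = (-15.831, 8.6655). ∠RKM = 116.6° gives KM at 123.90° from the x-axis; with |KM| = 8.5, M = (-20.572, 15.721). Then |FM| = |M − F| = 18.084.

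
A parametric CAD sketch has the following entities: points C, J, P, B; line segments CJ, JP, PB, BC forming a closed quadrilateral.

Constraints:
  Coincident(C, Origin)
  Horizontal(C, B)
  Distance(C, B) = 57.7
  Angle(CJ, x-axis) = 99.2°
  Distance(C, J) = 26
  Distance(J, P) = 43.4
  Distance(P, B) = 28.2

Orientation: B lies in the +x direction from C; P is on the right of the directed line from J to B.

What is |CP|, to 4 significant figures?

29.60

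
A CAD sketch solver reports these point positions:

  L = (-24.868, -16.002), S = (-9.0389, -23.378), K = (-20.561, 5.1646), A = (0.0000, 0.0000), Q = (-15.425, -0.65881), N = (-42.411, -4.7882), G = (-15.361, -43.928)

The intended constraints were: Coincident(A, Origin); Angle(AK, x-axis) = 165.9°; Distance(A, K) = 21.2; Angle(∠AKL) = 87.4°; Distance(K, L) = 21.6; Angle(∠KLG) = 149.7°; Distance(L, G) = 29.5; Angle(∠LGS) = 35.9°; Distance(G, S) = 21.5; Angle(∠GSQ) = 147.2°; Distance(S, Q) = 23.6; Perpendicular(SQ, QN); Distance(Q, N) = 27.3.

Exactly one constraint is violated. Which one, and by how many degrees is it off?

Perpendicular(SQ, QN) — off by 7.00°.

A = (0.00, 0.00) ✓; AK at 165.9° ✓; |AK| = 21.20 ✓; ∠AKL = 87.40° ✓; |KL| = 21.60 ✓; ∠KLG = 149.7° ✓; |LG| = 29.50 ✓; ∠LGS = 35.90° ✓; |GS| = 21.50 ✓; ∠GSQ = 147.2° ✓; |SQ| = 23.60 ✓; ∠(SQ, QN) = 83.00° ✗; |QN| = 27.30 ✓.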